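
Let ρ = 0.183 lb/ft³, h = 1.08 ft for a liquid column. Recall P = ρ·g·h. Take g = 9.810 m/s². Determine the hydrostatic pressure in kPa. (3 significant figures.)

P is given directly by: P = ρgh.
ρ = 0.183 lb/ft³ = 2.931 kg/m³; h = 1.08 ft = 0.3292 m; g = 9.810 m/s².
P = 9.466 Pa  (the unit combination reduces to kg/(m·s²) = Pa)
9.466 Pa × (1 kPa / 1000 Pa) = 0.009466 kPa

0.00947 kPa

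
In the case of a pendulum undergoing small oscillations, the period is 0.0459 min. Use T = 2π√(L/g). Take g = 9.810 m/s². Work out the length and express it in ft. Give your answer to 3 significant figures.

Rearranging: L = g·(T/2π)².
T = 0.0459 min = 2.754 s; g = 9.810 m/s².
L = 1.885 m
1.885 m × (1 ft / 0.3048 m) = 6.183 ft

6.18 ft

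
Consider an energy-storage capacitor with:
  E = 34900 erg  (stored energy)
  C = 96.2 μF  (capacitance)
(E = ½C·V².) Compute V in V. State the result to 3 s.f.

Rearranging E = ½C·V² for V: V = √(2E/C).
E = 34900 erg = 0.003490 J; C = 96.2 μF = 9.620×10^-5 F.
V = 8.518 V

8.52 V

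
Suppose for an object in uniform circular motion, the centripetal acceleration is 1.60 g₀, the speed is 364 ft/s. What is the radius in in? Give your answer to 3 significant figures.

30900 in

Rearranging: r = v²/a.
a = 1.60 g₀ = 15.69 m/s²; v = 364 ft/s = 110.9 m/s.
r = 784.5 m
784.5 m × (1 in / 0.02540 m) = 30886 in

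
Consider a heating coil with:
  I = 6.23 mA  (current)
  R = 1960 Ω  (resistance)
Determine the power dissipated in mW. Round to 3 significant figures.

76.1 mW

P is given directly by: P = I²R.
I = 6.23 mA = 0.006230 A; R = 1960 Ω.
P = 0.07607 W  (the unit combination reduces to kg·m²/s³ = W)
0.07607 W × (1 mW / 0.001000 W) = 76.07 mW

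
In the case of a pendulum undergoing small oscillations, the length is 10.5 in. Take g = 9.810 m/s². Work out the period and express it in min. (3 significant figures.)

T is given directly by: T = 2π√(L/g).
L = 10.5 in = 0.2667 m; g = 9.810 m/s².
T = 1.036 s
1.036 s × (1 min / 60.00 s) = 0.01727 min

0.0173 min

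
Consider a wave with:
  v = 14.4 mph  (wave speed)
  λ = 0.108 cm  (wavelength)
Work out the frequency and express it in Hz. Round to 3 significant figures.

Rearranging v = f·λ for f: f = v/λ.
v = 14.4 mph = 6.437 m/s; λ = 0.108 cm = 0.001080 m.
f = 5961 Hz

5960 Hz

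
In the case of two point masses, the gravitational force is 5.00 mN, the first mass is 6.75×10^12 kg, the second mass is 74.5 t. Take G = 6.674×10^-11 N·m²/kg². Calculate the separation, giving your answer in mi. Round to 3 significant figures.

From Newton's law of gravitation: r = √(G·m₁m₂/F).
F = 5.00 mN = 0.005000 N; m₁ = 6.75×10^12 kg; m₂ = 74.5 t = 74500 kg; G = 6.674×10^-11 N·m²/kg².
r = 81929 m
81929 m × (1 mi / 1609 m) = 50.91 mi

50.9 mi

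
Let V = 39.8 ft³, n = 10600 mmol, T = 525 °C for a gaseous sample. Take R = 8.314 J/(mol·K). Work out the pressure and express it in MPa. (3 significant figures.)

From the ideal-gas law: P = nRT/V.
V = 39.8 ft³ = 1.127 m³; n = 10600 mmol = 10.60 mol; T = 525 °C = 798.1 K; R = 8.314 J/(mol·K).
P = 62413 Pa  (the unit combination reduces to kg/(m·s²) = Pa)
62413 Pa × (1 MPa / 1.000×10^6 Pa) = 0.06241 MPa

0.0624 MPa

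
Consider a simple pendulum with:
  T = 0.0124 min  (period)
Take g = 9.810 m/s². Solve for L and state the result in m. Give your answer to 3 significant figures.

Rearranging: L = g·(T/2π)².
T = 0.0124 min = 0.7440 s; g = 9.810 m/s².
L = 0.1375 m

0.138 m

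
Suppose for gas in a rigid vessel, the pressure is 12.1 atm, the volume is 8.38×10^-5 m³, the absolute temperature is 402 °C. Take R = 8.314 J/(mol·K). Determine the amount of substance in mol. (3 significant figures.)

0.0183 mol

From the ideal-gas law: n = PV/(RT).
P = 12.1 atm = 1.226×10^6 Pa; V = 8.38×10^-5 m³; T = 402 °C = 675.1 K; R = 8.314 J/(mol·K).
n = 0.01830 mol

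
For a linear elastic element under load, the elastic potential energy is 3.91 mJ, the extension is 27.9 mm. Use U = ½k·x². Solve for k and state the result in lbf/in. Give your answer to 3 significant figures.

0.0574 lbf/in

Rearranging U = ½k·x² for k: k = 2U/x².
U = 3.91 mJ = 0.003910 J; x = 27.9 mm = 0.02790 m.
k = 10.05 N/m
10.05 N/m × (1 lbf/in / 175.1 N/m) = 0.05736 lbf/in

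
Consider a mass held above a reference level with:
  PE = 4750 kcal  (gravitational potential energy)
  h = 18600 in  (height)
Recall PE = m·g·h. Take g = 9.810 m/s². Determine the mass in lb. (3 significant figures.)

9450 lb

Rearranging: m = PE/(g·h).
PE = 4750 kcal = 1.987×10^7 J; h = 18600 in = 472.4 m; g = 9.810 m/s².
m = 4288 kg
4288 kg × (1 lb / 0.4536 kg) = 9454 lb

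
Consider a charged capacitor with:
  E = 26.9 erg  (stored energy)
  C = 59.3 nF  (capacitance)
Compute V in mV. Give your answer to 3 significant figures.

Rearranging E = ½C·V² for V: V = √(2E/C).
E = 26.9 erg = 2.690×10^-6 J; C = 59.3 nF = 5.930×10^-8 F.
V = 9.525 V  (the unit combination reduces to kg·m²/(A·s³) = V)
9.525 V × (1 mV / 0.001000 V) = 9525 mV

9520 mV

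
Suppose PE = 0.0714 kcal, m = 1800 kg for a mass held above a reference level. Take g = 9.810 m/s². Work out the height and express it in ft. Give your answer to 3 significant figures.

Rearranging: h = PE/(m·g).
PE = 0.0714 kcal = 298.7 J; m = 1800 kg; g = 9.810 m/s².
h = 0.01692 m
0.01692 m × (1 ft / 0.3048 m) = 0.05551 ft

0.0555 ft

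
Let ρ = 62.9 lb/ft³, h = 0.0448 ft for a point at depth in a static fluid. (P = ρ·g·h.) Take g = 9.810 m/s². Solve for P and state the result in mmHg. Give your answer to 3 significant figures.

P is given directly by: P = ρgh.
ρ = 62.9 lb/ft³ = 1008 kg/m³; h = 0.0448 ft = 0.01366 m; g = 9.810 m/s².
P = 135.0 Pa  (the unit combination reduces to kg/(m·s²) = Pa)
135.0 Pa × (1 mmHg / 133.3 Pa) = 1.012 mmHg

1.01 mmHg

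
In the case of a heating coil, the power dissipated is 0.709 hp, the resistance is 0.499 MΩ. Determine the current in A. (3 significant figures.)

0.0326 A

Solving P = I²R for I: I = √(P/R).
P = 0.709 hp = 528.7 W; R = 0.499 MΩ = 4.990×10^5 Ω.
I = 0.03255 A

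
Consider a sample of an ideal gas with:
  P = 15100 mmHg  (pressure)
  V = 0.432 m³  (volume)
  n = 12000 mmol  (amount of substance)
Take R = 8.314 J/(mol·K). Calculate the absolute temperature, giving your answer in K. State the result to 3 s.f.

8720 K

Solving PV = nRT for T: T = PV/(nR).
P = 15100 mmHg = 2.013×10^6 Pa; V = 0.432 m³; n = 12000 mmol = 12.00 mol; R = 8.314 J/(mol·K).
T = 8717 K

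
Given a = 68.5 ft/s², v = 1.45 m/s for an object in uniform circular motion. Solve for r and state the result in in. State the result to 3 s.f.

Solving a = v²/r for r: r = v²/a.
a = 68.5 ft/s² = 20.88 m/s²; v = 1.45 m/s.
r = 0.1007 m
0.1007 m × (1 in / 0.02540 m) = 3.965 in

3.96 in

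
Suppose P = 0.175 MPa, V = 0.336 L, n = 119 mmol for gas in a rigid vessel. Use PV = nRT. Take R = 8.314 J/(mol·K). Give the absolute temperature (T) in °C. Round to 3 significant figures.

-214 °C

From the ideal-gas law: T = PV/(nR).
P = 0.175 MPa = 1.750×10^5 Pa; V = 0.336 L = 3.360×10^-4 m³; n = 119 mmol = 0.1190 mol; R = 8.314 J/(mol·K).
T = 59.43 K
59.43 K − 273.15 = -213.7 °C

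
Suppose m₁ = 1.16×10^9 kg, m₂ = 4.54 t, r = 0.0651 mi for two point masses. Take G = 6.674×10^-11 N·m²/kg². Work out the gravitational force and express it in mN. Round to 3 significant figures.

From Newton's law of gravitation: F = Gm₁m₂/r².
m₁ = 1.16×10^9 kg; m₂ = 4.54 t = 4540 kg; r = 0.0651 mi = 104.8 m; G = 6.674×10^-11 N·m²/kg².
F = 0.03202 N
0.03202 N × (1 mN / 0.001000 N) = 32.02 mN

32.0 mN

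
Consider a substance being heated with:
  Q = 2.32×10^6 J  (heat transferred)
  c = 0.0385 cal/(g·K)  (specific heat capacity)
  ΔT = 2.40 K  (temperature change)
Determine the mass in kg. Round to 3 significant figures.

6000 kg

Rearranging: m = Q/(c·ΔT).
Q = 2.32×10^6 J; c = 0.0385 cal/(g·K) = 161.1 J/(kg·K); ΔT = 2.40 K.
m = 6001 kg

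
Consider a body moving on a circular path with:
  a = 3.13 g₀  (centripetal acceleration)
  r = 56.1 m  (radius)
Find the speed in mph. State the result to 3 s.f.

92.8 mph

Rearranging a = v²/r for v: v = √(a·r).
a = 3.13 g₀ = 30.69 m/s²; r = 56.1 m.
v = 41.50 m/s
41.50 m/s × (1 mph / 0.4470 m/s) = 92.83 mph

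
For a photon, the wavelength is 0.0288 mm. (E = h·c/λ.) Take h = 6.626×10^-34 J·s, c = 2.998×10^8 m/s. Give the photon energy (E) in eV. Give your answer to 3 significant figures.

0.0431 eV

Directly: E = hc/λ.
λ = 0.0288 mm = 2.880×10^-5 m; h = 6.626×10^-34 J·s; c = 2.998×10^8 m/s.
E = 6.897×10^-21 J
6.897×10^-21 J × (1 eV / 1.602×10^-19 J) = 0.04305 eV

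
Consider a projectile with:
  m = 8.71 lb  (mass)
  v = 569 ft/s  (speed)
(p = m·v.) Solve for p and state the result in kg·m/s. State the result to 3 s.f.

685 kg·m/s

Directly: p = mv.
m = 8.71 lb = 3.951 kg; v = 569 ft/s = 173.4 m/s.
p = 685.2 kg·m/s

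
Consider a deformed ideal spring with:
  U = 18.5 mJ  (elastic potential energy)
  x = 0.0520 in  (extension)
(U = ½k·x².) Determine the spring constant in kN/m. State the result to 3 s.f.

Solving U = ½k·x² for k: k = 2U/x².
U = 18.5 mJ = 0.01850 J; x = 0.0520 in = 0.001321 m.
k = 21209 N/m
21209 N/m × (1 kN/m / 1000 N/m) = 21.21 kN/m

21.2 kN/m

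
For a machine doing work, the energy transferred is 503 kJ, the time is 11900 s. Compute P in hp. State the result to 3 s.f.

0.0567 hp

P is given directly by: P = W/t.
W = 503 kJ = 5.030×10^5 J; t = 11900 s.
P = 42.27 W
42.27 W × (1 hp / 745.7 W) = 0.05668 hp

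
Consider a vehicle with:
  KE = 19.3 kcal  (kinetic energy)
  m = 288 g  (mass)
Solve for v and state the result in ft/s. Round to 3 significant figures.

2460 ft/s

Solving KE = ½mv² for v: v = √(2·KE/m).
KE = 19.3 kcal = 80751 J; m = 288 g = 0.2880 kg.
v = 748.8 m/s
748.8 m/s × (1 ft/s / 0.3048 m/s) = 2457 ft/s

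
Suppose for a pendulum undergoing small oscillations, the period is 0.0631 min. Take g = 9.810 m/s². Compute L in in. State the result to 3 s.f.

140 in

Solving T = 2π√(L/g) for L: L = g·(T/2π)².
T = 0.0631 min = 3.786 s; g = 9.810 m/s².
L = 3.562 m
3.562 m × (1 in / 0.02540 m) = 140.2 in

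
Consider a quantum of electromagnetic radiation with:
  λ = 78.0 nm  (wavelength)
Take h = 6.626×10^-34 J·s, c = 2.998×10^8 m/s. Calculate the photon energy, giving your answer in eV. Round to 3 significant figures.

15.9 eV

E is given directly by: E = hc/λ.
λ = 78.0 nm = 7.800×10^-8 m; h = 6.626×10^-34 J·s; c = 2.998×10^8 m/s.
E = 2.547×10^-18 J
2.547×10^-18 J × (1 eV / 1.602×10^-19 J) = 15.90 eV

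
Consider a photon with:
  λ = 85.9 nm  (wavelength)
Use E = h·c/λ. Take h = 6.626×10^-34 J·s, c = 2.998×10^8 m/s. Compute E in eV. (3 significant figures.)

E is given directly by: E = hc/λ.
λ = 85.9 nm = 8.590×10^-8 m; h = 6.626×10^-34 J·s; c = 2.998×10^8 m/s.
E = 2.313×10^-18 J  (the unit combination reduces to kg·m²/s² = J)
2.313×10^-18 J × (1 eV / 1.602×10^-19 J) = 14.43 eV

14.4 eV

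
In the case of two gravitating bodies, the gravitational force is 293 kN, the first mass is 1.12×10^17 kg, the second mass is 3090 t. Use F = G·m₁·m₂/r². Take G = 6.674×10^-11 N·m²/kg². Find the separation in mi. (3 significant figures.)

5.52 mi

From Newton's law of gravitation: r = √(G·m₁m₂/F).
F = 293 kN = 2.930×10^5 N; m₁ = 1.12×10^17 kg; m₂ = 3090 t = 3.090×10^6 kg; G = 6.674×10^-11 N·m²/kg².
r = 8879 m
8879 m × (1 mi / 1609 m) = 5.517 mi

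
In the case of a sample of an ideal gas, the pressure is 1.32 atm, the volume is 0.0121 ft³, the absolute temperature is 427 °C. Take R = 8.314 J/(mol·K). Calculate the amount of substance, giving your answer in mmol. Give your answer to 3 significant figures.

7.87 mmol

Rearranging PV = nRT for n: n = PV/(RT).
P = 1.32 atm = 1.337×10^5 Pa; V = 0.0121 ft³ = 3.426×10^-4 m³; T = 427 °C = 700.1 K; R = 8.314 J/(mol·K).
n = 0.007873 mol
0.007873 mol × (1 mmol / 0.001000 mol) = 7.873 mmol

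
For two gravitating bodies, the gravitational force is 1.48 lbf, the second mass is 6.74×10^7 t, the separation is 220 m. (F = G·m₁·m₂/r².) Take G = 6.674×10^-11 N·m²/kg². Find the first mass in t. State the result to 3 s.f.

From Newton's law of gravitation: m₁ = F·r²/(G·m₂).
F = 1.48 lbf = 6.583 N; m₂ = 6.74×10^7 t = 6.740×10^10 kg; r = 220 m; G = 6.674×10^-11 N·m²/kg².
m₁ = 70835 kg
70835 kg × (1 t / 1000 kg) = 70.83 t

70.8 t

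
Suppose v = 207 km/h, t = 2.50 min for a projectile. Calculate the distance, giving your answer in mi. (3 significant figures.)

5.36 mi

Rearranging: d = v·t.
v = 207 km/h = 57.50 m/s; t = 2.50 min = 150.0 s.
d = 8625 m
8625 m × (1 mi / 1609 m) = 5.359 mi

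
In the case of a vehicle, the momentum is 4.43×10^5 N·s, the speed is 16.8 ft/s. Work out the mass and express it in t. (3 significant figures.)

Solving p = m·v for m: m = p/v.
p = 4.43×10^5 N·s = 4.430×10^5 kg·m/s; v = 16.8 ft/s = 5.121 m/s.
m = 86513 kg
86513 kg × (1 t / 1000 kg) = 86.51 t

86.5 t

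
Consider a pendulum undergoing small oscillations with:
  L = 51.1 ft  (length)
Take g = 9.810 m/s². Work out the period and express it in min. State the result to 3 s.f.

T is given directly by: T = 2π√(L/g).
L = 51.1 ft = 15.58 m; g = 9.810 m/s².
T = 7.917 s
7.917 s × (1 min / 60.00 s) = 0.1320 min

0.132 min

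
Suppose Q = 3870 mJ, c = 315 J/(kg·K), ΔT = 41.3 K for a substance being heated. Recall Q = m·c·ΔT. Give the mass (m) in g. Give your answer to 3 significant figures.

0.297 g

Rearranging: m = Q/(c·ΔT).
Q = 3870 mJ = 3.870 J; c = 315 J/(kg·K); ΔT = 41.3 K.
m = 2.975×10^-4 kg
2.975×10^-4 kg × (1 g / 0.001000 kg) = 0.2975 g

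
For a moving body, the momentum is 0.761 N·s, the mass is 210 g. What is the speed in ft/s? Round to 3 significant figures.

11.9 ft/s

Rearranging: v = p/m.
p = 0.761 N·s = 0.7610 kg·m/s; m = 210 g = 0.2100 kg.
v = 3.624 m/s
3.624 m/s × (1 ft/s / 0.3048 m/s) = 11.89 ft/s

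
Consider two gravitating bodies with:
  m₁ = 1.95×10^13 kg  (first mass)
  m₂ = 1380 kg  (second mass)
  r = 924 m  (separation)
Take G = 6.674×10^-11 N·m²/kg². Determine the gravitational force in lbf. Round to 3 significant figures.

0.473 lbf

From Newton's law of gravitation: F = Gm₁m₂/r².
m₁ = 1.95×10^13 kg; m₂ = 1380 kg; r = 924 m; G = 6.674×10^-11 N·m²/kg².
F = 2.104 N
2.104 N × (1 lbf / 4.448 N) = 0.4729 lbf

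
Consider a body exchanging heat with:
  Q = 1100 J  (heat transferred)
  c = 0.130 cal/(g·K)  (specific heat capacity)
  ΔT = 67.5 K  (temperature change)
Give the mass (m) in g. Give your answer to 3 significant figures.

Rearranging Q = m·c·ΔT for m: m = Q/(c·ΔT).
Q = 1100 J; c = 0.130 cal/(g·K) = 543.9 J/(kg·K); ΔT = 67.5 K.
m = 0.02996 kg
0.02996 kg × (1 g / 0.001000 kg) = 29.96 g

30.0 g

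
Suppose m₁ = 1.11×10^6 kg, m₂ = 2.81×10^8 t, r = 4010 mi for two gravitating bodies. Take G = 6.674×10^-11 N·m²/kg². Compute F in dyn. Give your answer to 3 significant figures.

0.0500 dyn

From Newton's law of gravitation: F = Gm₁m₂/r².
m₁ = 1.11×10^6 kg; m₂ = 2.81×10^8 t = 2.810×10^11 kg; r = 4010 mi = 6.453×10^6 m; G = 6.674×10^-11 N·m²/kg².
F = 4.998×10^-7 N  (the unit combination reduces to kg·m/s² = N)
4.998×10^-7 N × (1 dyn / 1.000×10^-5 N) = 0.04998 dyn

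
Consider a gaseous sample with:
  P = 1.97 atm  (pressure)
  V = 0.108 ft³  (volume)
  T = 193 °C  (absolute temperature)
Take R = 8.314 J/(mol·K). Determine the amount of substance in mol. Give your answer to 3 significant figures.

0.158 mol

From the ideal-gas law: n = PV/(RT).
P = 1.97 atm = 1.996×10^5 Pa; V = 0.108 ft³ = 0.003058 m³; T = 193 °C = 466.1 K; R = 8.314 J/(mol·K).
n = 0.1575 mol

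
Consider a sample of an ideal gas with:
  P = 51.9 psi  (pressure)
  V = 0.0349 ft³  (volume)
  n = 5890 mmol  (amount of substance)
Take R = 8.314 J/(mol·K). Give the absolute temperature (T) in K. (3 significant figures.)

Solving PV = nRT for T: T = PV/(nR).
P = 51.9 psi = 3.578×10^5 Pa; V = 0.0349 ft³ = 9.883×10^-4 m³; n = 5890 mmol = 5.890 mol; R = 8.314 J/(mol·K).
T = 7.222 K

7.22 K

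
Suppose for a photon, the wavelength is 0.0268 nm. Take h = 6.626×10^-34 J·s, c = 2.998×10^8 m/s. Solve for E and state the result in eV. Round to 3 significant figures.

46300 eV

E is given directly by: E = hc/λ.
λ = 0.0268 nm = 2.680×10^-11 m; h = 6.626×10^-34 J·s; c = 2.998×10^8 m/s.
E = 7.412×10^-15 J
7.412×10^-15 J × (1 eV / 1.602×10^-19 J) = 46263 eV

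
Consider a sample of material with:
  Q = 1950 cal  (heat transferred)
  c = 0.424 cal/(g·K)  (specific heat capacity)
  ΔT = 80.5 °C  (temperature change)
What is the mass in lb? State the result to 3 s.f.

0.126 lb

Rearranging: m = Q/(c·ΔT).
Q = 1950 cal = 8159 J; c = 0.424 cal/(g·K) = 1774 J/(kg·K); ΔT = 80.5 °C = 80.50 K.
m = 0.05713 kg
0.05713 kg × (1 lb / 0.4536 kg) = 0.1260 lb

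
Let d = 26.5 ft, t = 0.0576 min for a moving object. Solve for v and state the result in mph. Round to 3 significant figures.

5.23 mph

Directly: v = d/t.
d = 26.5 ft = 8.077 m; t = 0.0576 min = 3.456 s.
v = 2.337 m/s
2.337 m/s × (1 mph / 0.4470 m/s) = 5.228 mph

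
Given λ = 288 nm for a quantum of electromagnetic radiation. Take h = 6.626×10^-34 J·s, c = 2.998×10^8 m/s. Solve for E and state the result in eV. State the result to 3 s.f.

4.31 eV

Directly: E = hc/λ.
λ = 288 nm = 2.880×10^-7 m; h = 6.626×10^-34 J·s; c = 2.998×10^8 m/s.
E = 6.897×10^-19 J
6.897×10^-19 J × (1 eV / 1.602×10^-19 J) = 4.305 eV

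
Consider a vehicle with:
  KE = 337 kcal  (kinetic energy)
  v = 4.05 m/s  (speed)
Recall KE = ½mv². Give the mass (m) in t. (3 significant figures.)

Solving KE = ½mv² for m: m = 2·KE/v².
KE = 337 kcal = 1.410×10^6 J; v = 4.05 m/s.
m = 1.719×10^5 kg
1.719×10^5 kg × (1 t / 1000 kg) = 171.9 t

172 t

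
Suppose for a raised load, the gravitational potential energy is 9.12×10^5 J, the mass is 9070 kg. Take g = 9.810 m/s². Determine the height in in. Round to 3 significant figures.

Solving PE = m·g·h for h: h = PE/(m·g).
PE = 9.12×10^5 J; m = 9070 kg; g = 9.810 m/s².
h = 10.25 m
10.25 m × (1 in / 0.02540 m) = 403.5 in

404 in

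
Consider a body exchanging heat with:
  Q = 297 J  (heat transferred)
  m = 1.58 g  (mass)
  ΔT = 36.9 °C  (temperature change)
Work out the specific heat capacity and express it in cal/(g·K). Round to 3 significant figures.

1.22 cal/(g·K)

Solving Q = m·c·ΔT for c: c = Q/(m·ΔT).
Q = 297 J; m = 1.58 g = 0.001580 kg; ΔT = 36.9 °C = 36.90 K.
c = 5094 J/(kg·K)
5094 J/(kg·K) × (1 cal/(g·K) / 4184 J/(kg·K)) = 1.218 cal/(g·K)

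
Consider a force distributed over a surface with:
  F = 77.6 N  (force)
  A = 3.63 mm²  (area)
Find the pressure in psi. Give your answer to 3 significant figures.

Directly: P = F/A.
F = 77.6 N; A = 3.63 mm² = 3.630×10^-6 m².
P = 2.138×10^7 Pa  (the unit combination reduces to kg/(m·s²) = Pa)
2.138×10^7 Pa × (1 psi / 6895 Pa) = 3101 psi

3100 psi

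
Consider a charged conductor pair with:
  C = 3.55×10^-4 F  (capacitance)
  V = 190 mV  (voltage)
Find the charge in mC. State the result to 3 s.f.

Rearranging: Q = CV.
C = 3.55×10^-4 F; V = 190 mV = 0.1900 V.
Q = 6.745×10^-5 C  (the unit combination reduces to A·s = C)
6.745×10^-5 C × (1 mC / 0.001000 C) = 0.06745 mC

0.0674 mC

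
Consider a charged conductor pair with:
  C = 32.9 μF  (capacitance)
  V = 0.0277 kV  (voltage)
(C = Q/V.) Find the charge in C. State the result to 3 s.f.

Rearranging: Q = CV.
C = 32.9 μF = 3.290×10^-5 F; V = 0.0277 kV = 27.70 V.
Q = 9.113×10^-4 C

9.11×10^-4 C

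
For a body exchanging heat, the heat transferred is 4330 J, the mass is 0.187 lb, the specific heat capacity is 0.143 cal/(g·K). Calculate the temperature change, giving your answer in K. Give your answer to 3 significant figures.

85.3 K

Solving Q = m·c·ΔT for ΔT: ΔT = Q/(m·c).
Q = 4330 J; m = 0.187 lb = 0.08482 kg; c = 0.143 cal/(g·K) = 598.3 J/(kg·K).
ΔT = 85.32 K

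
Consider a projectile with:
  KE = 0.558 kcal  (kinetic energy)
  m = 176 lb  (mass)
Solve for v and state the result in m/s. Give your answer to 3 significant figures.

7.65 m/s

Rearranging KE = ½mv² for v: v = √(2·KE/m).
KE = 0.558 kcal = 2335 J; m = 176 lb = 79.83 kg.
v = 7.648 m/s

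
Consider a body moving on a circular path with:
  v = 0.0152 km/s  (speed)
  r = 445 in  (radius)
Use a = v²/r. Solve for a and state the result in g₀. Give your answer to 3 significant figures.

Directly: a = v²/r.
v = 0.0152 km/s = 15.20 m/s; r = 445 in = 11.30 m.
a = 20.44 m/s²
20.44 m/s² × (1 g₀ / 9.807 m/s²) = 2.084 g₀

2.08 g₀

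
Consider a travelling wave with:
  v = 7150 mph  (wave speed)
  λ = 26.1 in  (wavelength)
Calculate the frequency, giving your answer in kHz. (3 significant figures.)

Rearranging: f = v/λ.
v = 7150 mph = 3196 m/s; λ = 26.1 in = 0.6629 m.
f = 4821 Hz
4821 Hz × (1 kHz / 1000 Hz) = 4.821 kHz

4.82 kHz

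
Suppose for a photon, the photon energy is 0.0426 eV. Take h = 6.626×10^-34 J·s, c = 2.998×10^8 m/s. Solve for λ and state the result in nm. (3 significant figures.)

29100 nm

Rearranging: λ = hc/E.
E = 0.0426 eV = 6.825×10^-21 J; h = 6.626×10^-34 J·s; c = 2.998×10^8 m/s.
λ = 2.910×10^-5 m
2.910×10^-5 m × (1 nm / 1.000×10^-9 m) = 29105 nm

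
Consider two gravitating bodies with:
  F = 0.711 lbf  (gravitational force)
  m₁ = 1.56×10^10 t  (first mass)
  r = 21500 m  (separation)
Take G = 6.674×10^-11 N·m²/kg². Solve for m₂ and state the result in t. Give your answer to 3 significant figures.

Rearranging F = G·m₁·m₂/r² for m₂: m₂ = F·r²/(G·m₁).
F = 0.711 lbf = 3.163 N; m₁ = 1.56×10^10 t = 1.560×10^13 kg; r = 21500 m; G = 6.674×10^-11 N·m²/kg².
m₂ = 1.404×10^6 kg
1.404×10^6 kg × (1 t / 1000 kg) = 1404 t

1400 t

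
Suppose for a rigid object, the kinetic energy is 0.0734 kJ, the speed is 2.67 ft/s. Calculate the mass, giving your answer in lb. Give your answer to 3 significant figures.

489 lb

Rearranging: m = 2·KE/v².
KE = 0.0734 kJ = 73.40 J; v = 2.67 ft/s = 0.8138 m/s.
m = 221.7 kg
221.7 kg × (1 lb / 0.4536 kg) = 488.7 lb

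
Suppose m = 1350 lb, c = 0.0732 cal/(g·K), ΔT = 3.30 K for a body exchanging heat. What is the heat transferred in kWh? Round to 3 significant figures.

0.172 kWh

Directly: Q = mcΔT.
m = 1350 lb = 612.3 kg; c = 0.0732 cal/(g·K) = 306.3 J/(kg·K); ΔT = 3.30 K.
Q = 6.189×10^5 J
6.189×10^5 J × (1 kWh / 3.600×10^6 J) = 0.1719 kWh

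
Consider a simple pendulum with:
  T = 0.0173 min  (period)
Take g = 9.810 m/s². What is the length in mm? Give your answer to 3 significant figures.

268 mm

Rearranging T = 2π√(L/g) for L: L = g·(T/2π)².
T = 0.0173 min = 1.038 s; g = 9.810 m/s².
L = 0.2677 m
0.2677 m × (1 mm / 0.001000 m) = 267.7 mm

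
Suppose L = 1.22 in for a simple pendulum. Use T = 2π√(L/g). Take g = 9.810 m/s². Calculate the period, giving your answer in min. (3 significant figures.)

T is given directly by: T = 2π√(L/g).
L = 1.22 in = 0.03099 m; g = 9.810 m/s².
T = 0.3531 s
0.3531 s × (1 min / 60.00 s) = 0.005886 min

0.00589 min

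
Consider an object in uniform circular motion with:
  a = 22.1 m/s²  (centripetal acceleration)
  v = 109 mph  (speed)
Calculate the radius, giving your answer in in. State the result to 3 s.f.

Solving a = v²/r for r: r = v²/a.
a = 22.1 m/s²; v = 109 mph = 48.73 m/s.
r = 107.4 m
107.4 m × (1 in / 0.02540 m) = 4230 in

4230 in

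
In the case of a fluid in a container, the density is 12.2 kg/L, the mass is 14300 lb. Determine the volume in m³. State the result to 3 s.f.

0.532 m³

Rearranging: V = m/ρ.
ρ = 12.2 kg/L = 12200 kg/m³; m = 14300 lb = 6486 kg.
V = 0.5317 m³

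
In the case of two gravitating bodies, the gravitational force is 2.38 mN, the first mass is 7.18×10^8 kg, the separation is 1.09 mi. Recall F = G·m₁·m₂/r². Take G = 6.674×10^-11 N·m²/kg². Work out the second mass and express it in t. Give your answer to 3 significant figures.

153 t

Rearranging F = G·m₁·m₂/r² for m₂: m₂ = F·r²/(G·m₁).
F = 2.38 mN = 0.002380 N; m₁ = 7.18×10^8 kg; r = 1.09 mi = 1754 m; G = 6.674×10^-11 N·m²/kg².
m₂ = 1.528×10^5 kg
1.528×10^5 kg × (1 t / 1000 kg) = 152.8 t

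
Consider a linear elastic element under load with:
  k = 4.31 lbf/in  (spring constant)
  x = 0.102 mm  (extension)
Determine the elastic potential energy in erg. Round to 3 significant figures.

39.3 erg

Directly: U = ½kx².
k = 4.31 lbf/in = 754.8 N/m; x = 0.102 mm = 1.020×10^-4 m.
U = 3.926×10^-6 J
3.926×10^-6 J × (1 erg / 1.000×10^-7 J) = 39.26 erg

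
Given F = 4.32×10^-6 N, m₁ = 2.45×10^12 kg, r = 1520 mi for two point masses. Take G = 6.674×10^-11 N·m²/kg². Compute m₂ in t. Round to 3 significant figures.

158 t

From Newton's law of gravitation: m₂ = F·r²/(G·m₁).
F = 4.32×10^-6 N; m₁ = 2.45×10^12 kg; r = 1520 mi = 2.446×10^6 m; G = 6.674×10^-11 N·m²/kg².
m₂ = 1.581×10^5 kg
1.581×10^5 kg × (1 t / 1000 kg) = 158.1 t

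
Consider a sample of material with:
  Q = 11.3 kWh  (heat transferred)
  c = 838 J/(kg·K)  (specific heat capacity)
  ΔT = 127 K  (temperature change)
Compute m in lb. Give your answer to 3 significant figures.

843 lb

Solving Q = m·c·ΔT for m: m = Q/(c·ΔT).
Q = 11.3 kWh = 4.068×10^7 J; c = 838 J/(kg·K); ΔT = 127 K.
m = 382.2 kg
382.2 kg × (1 lb / 0.4536 kg) = 842.7 lb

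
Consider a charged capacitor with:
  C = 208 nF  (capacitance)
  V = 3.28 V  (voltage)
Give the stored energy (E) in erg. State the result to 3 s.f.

11.2 erg

E is given directly by: E = ½CV².
C = 208 nF = 2.080×10^-7 F; V = 3.28 V.
E = 1.119×10^-6 J  (the unit combination reduces to kg·m²/s² = J)
1.119×10^-6 J × (1 erg / 1.000×10^-7 J) = 11.19 erg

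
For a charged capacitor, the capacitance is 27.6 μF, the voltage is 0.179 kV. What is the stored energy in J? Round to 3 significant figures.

E is given directly by: E = ½CV².
C = 27.6 μF = 2.760×10^-5 F; V = 0.179 kV = 179.0 V.
E = 0.4422 J

0.442 J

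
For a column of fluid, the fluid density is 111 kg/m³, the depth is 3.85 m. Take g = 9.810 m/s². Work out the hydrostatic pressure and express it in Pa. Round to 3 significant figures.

Directly: P = ρgh.
ρ = 111 kg/m³; h = 3.85 m; g = 9.810 m/s².
P = 4192 Pa

4190 Pa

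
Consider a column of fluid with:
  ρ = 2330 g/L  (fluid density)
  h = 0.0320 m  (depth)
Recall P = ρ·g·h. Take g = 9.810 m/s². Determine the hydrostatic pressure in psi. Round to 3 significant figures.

Directly: P = ρgh.
ρ = 2330 g/L = 2330 kg/m³; h = 0.0320 m; g = 9.810 m/s².
P = 731.4 Pa
731.4 Pa × (1 psi / 6895 Pa) = 0.1061 psi

0.106 psi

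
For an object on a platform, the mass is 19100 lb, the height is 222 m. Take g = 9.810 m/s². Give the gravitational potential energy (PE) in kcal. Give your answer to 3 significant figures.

PE is given directly by: PE = mgh.
m = 19100 lb = 8664 kg; h = 222 m; g = 9.810 m/s².
PE = 1.887×10^7 J  (the unit combination reduces to kg·m²/s² = J)
1.887×10^7 J × (1 kcal / 4184 J) = 4510 kcal

4510 kcal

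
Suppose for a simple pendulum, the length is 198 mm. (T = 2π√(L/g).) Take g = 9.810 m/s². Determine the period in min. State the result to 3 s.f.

Directly: T = 2π√(L/g).
L = 198 mm = 0.1980 m; g = 9.810 m/s².
T = 0.8926 s
0.8926 s × (1 min / 60.00 s) = 0.01488 min

0.0149 min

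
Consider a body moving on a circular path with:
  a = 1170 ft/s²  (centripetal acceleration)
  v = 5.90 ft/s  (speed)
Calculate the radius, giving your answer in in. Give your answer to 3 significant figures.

0.357 in

Solving a = v²/r for r: r = v²/a.
a = 1170 ft/s² = 356.6 m/s²; v = 5.90 ft/s = 1.798 m/s.
r = 0.009068 m
0.009068 m × (1 in / 0.02540 m) = 0.3570 in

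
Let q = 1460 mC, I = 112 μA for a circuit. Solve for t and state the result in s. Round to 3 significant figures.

Solving q = I·t for t: t = q/I.
q = 1460 mC = 1.460 C; I = 112 μA = 1.120×10^-4 A.
t = 13036 s

13000 s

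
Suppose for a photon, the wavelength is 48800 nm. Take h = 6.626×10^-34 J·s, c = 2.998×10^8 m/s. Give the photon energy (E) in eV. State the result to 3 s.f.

E is given directly by: E = hc/λ.
λ = 48800 nm = 4.880×10^-5 m; h = 6.626×10^-34 J·s; c = 2.998×10^8 m/s.
E = 4.071×10^-21 J
4.071×10^-21 J × (1 eV / 1.602×10^-19 J) = 0.02541 eV

0.0254 eV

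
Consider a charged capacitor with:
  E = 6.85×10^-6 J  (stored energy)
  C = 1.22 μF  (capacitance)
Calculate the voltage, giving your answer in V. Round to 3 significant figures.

3.35 V

Rearranging: V = √(2E/C).
E = 6.85×10^-6 J; C = 1.22 μF = 1.220×10^-6 F.
V = 3.351 V  (the unit combination reduces to kg·m²/(A·s³) = V)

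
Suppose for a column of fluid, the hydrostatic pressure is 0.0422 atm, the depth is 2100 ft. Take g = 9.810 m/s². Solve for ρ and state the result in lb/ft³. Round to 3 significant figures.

0.0425 lb/ft³

Solving P = ρ·g·h for ρ: ρ = P/(g·h).
P = 0.0422 atm = 4276 Pa; h = 2100 ft = 640.1 m; g = 9.810 m/s².
ρ = 0.6810 kg/m³
0.6810 kg/m³ × (1 lb/ft³ / 16.02 kg/m³) = 0.04251 lb/ft³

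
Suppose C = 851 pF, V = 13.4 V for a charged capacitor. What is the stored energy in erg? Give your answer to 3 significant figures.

E is given directly by: E = ½CV².
C = 851 pF = 8.510×10^-10 F; V = 13.4 V.
E = 7.640×10^-8 J
7.640×10^-8 J × (1 erg / 1.000×10^-7 J) = 0.7640 erg

0.764 erg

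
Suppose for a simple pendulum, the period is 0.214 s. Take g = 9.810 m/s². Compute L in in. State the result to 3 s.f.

0.448 in

Rearranging: L = g·(T/2π)².
T = 0.214 s; g = 9.810 m/s².
L = 0.01138 m
0.01138 m × (1 in / 0.02540 m) = 0.4480 in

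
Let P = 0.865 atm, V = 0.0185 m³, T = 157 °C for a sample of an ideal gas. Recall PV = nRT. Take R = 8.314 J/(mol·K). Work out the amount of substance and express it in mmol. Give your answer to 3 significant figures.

From the ideal-gas law: n = PV/(RT).
P = 0.865 atm = 87646 Pa; V = 0.0185 m³; T = 157 °C = 430.1 K; R = 8.314 J/(mol·K).
n = 0.4534 mol
0.4534 mol × (1 mmol / 0.001000 mol) = 453.4 mmol

453 mmol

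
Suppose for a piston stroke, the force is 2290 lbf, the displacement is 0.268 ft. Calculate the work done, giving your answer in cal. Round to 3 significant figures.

199 cal

Directly: W = F·d.
F = 2290 lbf = 10186 N; d = 0.268 ft = 0.08169 m.
W = 832.1 J  (the unit combination reduces to kg·m²/s² = J)
832.1 J × (1 cal / 4.184 J) = 198.9 cal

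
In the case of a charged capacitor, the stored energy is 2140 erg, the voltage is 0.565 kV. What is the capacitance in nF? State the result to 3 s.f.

Solving E = ½C·V² for C: C = 2E/V².
E = 2140 erg = 2.140×10^-4 J; V = 0.565 kV = 565.0 V.
C = 1.341×10^-9 F
1.341×10^-9 F × (1 nF / 1.000×10^-9 F) = 1.341 nF

1.34 nF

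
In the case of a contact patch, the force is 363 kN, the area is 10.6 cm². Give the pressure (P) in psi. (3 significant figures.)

49700 psi

Directly: P = F/A.
F = 363 kN = 3.630×10^5 N; A = 10.6 cm² = 0.001060 m².
P = 3.425×10^8 Pa  (the unit combination reduces to kg/(m·s²) = Pa)
3.425×10^8 Pa × (1 psi / 6895 Pa) = 49669 psi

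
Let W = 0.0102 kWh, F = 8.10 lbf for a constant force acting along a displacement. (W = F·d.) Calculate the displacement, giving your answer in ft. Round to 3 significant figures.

3340 ft

Solving W = F·d for d: d = W/F.
W = 0.0102 kWh = 36720 J; F = 8.10 lbf = 36.03 N.
d = 1019 m
1019 m × (1 ft / 0.3048 m) = 3344 ft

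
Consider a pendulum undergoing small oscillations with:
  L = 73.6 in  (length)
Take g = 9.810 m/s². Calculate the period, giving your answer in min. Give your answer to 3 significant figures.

T is given directly by: T = 2π√(L/g).
L = 73.6 in = 1.869 m; g = 9.810 m/s².
T = 2.743 s
2.743 s × (1 min / 60.00 s) = 0.04571 min

0.0457 min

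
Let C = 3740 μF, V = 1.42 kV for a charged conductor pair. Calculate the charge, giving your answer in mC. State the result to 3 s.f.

Rearranging C = Q/V for Q: Q = CV.
C = 3740 μF = 0.003740 F; V = 1.42 kV = 1420 V.
Q = 5.311 C  (the unit combination reduces to A·s = C)
5.311 C × (1 mC / 0.001000 C) = 5311 mC

5310 mC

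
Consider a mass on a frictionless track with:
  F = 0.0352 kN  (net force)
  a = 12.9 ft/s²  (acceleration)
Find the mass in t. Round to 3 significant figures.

Rearranging: m = F/a.
F = 0.0352 kN = 35.20 N; a = 12.9 ft/s² = 3.932 m/s².
m = 8.952 kg
8.952 kg × (1 t / 1000 kg) = 0.008952 t

0.00895 t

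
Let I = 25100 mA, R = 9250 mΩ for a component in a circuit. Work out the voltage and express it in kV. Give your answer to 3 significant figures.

From Ohm's law: V = IR.
I = 25100 mA = 25.10 A; R = 9250 mΩ = 9.250 Ω.
V = 232.2 V  (the unit combination reduces to kg·m²/(A·s³) = V)
232.2 V × (1 kV / 1000 V) = 0.2322 kV

0.232 kV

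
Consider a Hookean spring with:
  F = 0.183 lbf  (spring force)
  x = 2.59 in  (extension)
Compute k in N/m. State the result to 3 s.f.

From Hooke's law: k = F/x.
F = 0.183 lbf = 0.8140 N; x = 2.59 in = 0.06579 m.
k = 12.37 N/m

12.4 N/m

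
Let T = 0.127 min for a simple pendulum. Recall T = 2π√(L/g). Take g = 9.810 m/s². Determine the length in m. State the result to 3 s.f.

Rearranging: L = g·(T/2π)².
T = 0.127 min = 7.620 s; g = 9.810 m/s².
L = 14.43 m

14.4 m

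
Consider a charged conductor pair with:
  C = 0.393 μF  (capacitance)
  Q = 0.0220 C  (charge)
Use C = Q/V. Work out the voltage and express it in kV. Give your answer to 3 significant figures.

Solving C = Q/V for V: V = Q/C.
C = 0.393 μF = 3.930×10^-7 F; Q = 0.0220 C.
V = 55980 V  (the unit combination reduces to kg·m²/(A·s³) = V)
55980 V × (1 kV / 1000 V) = 55.98 kV

56.0 kV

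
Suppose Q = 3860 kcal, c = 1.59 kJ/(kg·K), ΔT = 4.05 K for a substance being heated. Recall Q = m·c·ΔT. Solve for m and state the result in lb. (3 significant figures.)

Rearranging: m = Q/(c·ΔT).
Q = 3860 kcal = 1.615×10^7 J; c = 1.59 kJ/(kg·K) = 1590 J/(kg·K); ΔT = 4.05 K.
m = 2508 kg
2508 kg × (1 lb / 0.4536 kg) = 5529 lb

5530 lb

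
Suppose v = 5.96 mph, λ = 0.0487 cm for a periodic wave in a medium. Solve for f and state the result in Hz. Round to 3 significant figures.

5470 Hz

Solving v = f·λ for f: f = v/λ.
v = 5.96 mph = 2.664 m/s; λ = 0.0487 cm = 4.870×10^-4 m.
f = 5471 Hz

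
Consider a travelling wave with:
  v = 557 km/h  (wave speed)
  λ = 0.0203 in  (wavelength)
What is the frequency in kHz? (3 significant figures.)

300 kHz

Solving v = f·λ for f: f = v/λ.
v = 557 km/h = 154.7 m/s; λ = 0.0203 in = 5.156×10^-4 m.
f = 3.001×10^5 Hz
3.001×10^5 Hz × (1 kHz / 1000 Hz) = 300.1 kHz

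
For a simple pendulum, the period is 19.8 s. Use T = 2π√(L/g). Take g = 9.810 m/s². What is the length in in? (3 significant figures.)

Solving T = 2π√(L/g) for L: L = g·(T/2π)².
T = 19.8 s; g = 9.810 m/s².
L = 97.42 m
97.42 m × (1 in / 0.02540 m) = 3835 in

3840 in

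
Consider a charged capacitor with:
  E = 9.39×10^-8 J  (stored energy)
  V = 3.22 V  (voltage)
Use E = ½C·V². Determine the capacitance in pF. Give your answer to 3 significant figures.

18100 pF

Rearranging E = ½C·V² for C: C = 2E/V².
E = 9.39×10^-8 J; V = 3.22 V.
C = 1.811×10^-8 F
1.811×10^-8 F × (1 pF / 1.000×10^-12 F) = 18113 pF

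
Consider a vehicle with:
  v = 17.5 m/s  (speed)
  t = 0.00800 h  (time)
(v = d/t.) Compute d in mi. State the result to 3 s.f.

0.313 mi

Rearranging v = d/t for d: d = v·t.
v = 17.5 m/s; t = 0.00800 h = 28.80 s.
d = 504.0 m
504.0 m × (1 mi / 1609 m) = 0.3132 mi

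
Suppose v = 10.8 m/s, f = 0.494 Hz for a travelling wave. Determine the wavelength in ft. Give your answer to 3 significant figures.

71.7 ft

Rearranging v = f·λ for λ: λ = v/f.
v = 10.8 m/s; f = 0.494 Hz.
λ = 21.86 m
21.86 m × (1 ft / 0.3048 m) = 71.73 ft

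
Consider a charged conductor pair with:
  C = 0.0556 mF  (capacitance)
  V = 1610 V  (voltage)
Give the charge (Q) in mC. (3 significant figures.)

Rearranging C = Q/V for Q: Q = CV.
C = 0.0556 mF = 5.560×10^-5 F; V = 1610 V.
Q = 0.08952 C
0.08952 C × (1 mC / 0.001000 C) = 89.52 mC

89.5 mC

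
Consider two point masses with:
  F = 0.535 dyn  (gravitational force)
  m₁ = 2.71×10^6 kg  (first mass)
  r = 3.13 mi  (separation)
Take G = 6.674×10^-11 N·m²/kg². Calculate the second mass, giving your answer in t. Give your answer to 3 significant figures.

Solving F = G·m₁·m₂/r² for m₂: m₂ = F·r²/(G·m₁).
F = 0.535 dyn = 5.350×10^-6 N; m₁ = 2.71×10^6 kg; r = 3.13 mi = 5037 m; G = 6.674×10^-11 N·m²/kg².
m₂ = 7.506×10^5 kg
7.506×10^5 kg × (1 t / 1000 kg) = 750.6 t

751 t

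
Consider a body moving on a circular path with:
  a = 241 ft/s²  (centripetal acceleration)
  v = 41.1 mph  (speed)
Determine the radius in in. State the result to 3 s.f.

Rearranging: r = v²/a.
a = 241 ft/s² = 73.46 m/s²; v = 41.1 mph = 18.37 m/s.
r = 4.596 m
4.596 m × (1 in / 0.02540 m) = 180.9 in

181 in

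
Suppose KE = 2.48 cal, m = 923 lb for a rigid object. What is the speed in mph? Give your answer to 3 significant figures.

0.498 mph

Solving KE = ½mv² for v: v = √(2·KE/m).
KE = 2.48 cal = 10.38 J; m = 923 lb = 418.7 kg.
v = 0.2226 m/s
0.2226 m/s × (1 mph / 0.4470 m/s) = 0.4980 mph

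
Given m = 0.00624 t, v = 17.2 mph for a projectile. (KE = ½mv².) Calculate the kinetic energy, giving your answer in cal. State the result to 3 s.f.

Directly: KE = ½mv².
m = 0.00624 t = 6.240 kg; v = 17.2 mph = 7.689 m/s.
KE = 184.5 J
184.5 J × (1 cal / 4.184 J) = 44.09 cal

44.1 cal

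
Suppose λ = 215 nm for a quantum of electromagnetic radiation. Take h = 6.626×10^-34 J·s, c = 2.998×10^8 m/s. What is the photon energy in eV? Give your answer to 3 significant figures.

5.77 eV

E is given directly by: E = hc/λ.
λ = 215 nm = 2.150×10^-7 m; h = 6.626×10^-34 J·s; c = 2.998×10^8 m/s.
E = 9.239×10^-19 J
9.239×10^-19 J × (1 eV / 1.602×10^-19 J) = 5.767 eV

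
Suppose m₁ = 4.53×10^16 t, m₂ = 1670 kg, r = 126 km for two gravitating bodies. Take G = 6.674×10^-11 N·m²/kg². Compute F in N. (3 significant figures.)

Directly: F = Gm₁m₂/r².
m₁ = 4.53×10^16 t = 4.530×10^19 kg; m₂ = 1670 kg; r = 126 km = 1.260×10^5 m; G = 6.674×10^-11 N·m²/kg².
F = 318.0 N

318 N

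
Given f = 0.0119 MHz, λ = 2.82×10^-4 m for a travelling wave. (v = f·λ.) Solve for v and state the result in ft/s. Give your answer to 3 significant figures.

11.0 ft/s

v is given directly by: v = fλ.
f = 0.0119 MHz = 11900 Hz; λ = 2.82×10^-4 m.
v = 3.356 m/s
3.356 m/s × (1 ft/s / 0.3048 m/s) = 11.01 ft/s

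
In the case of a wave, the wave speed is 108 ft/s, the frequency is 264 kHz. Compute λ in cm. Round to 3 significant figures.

Rearranging: λ = v/f.
v = 108 ft/s = 32.92 m/s; f = 264 kHz = 2.640×10^5 Hz.
λ = 1.247×10^-4 m
1.247×10^-4 m × (1 cm / 0.01000 m) = 0.01247 cm

0.0125 cm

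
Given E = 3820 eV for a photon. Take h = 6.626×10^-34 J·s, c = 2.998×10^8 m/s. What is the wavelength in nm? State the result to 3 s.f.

Rearranging E = h·c/λ for λ: λ = hc/E.
E = 3820 eV = 6.120×10^-16 J; h = 6.626×10^-34 J·s; c = 2.998×10^8 m/s.
λ = 3.246×10^-10 m
3.246×10^-10 m × (1 nm / 1.000×10^-9 m) = 0.3246 nm

0.325 nm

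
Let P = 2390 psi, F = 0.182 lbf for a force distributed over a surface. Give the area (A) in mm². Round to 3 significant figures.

Solving P = F/A for A: A = F/P.
P = 2390 psi = 1.648×10^7 Pa; F = 0.182 lbf = 0.8096 N.
A = 4.913×10^-8 m²
4.913×10^-8 m² × (1 mm² / 1.000×10^-6 m²) = 0.04913 mm²

0.0491 mm²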